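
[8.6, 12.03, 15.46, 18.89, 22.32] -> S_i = 8.60 + 3.43*i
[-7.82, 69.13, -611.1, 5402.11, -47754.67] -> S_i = -7.82*(-8.84)^i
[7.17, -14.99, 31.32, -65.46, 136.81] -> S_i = 7.17*(-2.09)^i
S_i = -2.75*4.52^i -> [-2.75, -12.43, -56.18, -253.95, -1147.85]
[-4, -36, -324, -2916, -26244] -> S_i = -4*9^i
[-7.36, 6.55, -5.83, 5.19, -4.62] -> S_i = -7.36*(-0.89)^i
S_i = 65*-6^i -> [65, -390, 2340, -14040, 84240]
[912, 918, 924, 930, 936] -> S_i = 912 + 6*i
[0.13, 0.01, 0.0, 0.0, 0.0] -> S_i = 0.13*0.11^i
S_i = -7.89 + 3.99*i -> [-7.89, -3.9, 0.09, 4.08, 8.07]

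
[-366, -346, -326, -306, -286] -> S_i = -366 + 20*i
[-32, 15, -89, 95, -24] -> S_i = Random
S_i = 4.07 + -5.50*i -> [4.07, -1.43, -6.93, -12.43, -17.93]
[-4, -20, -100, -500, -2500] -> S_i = -4*5^i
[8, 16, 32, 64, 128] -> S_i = 8*2^i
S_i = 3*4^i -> [3, 12, 48, 192, 768]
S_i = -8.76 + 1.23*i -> [-8.76, -7.53, -6.3, -5.07, -3.84]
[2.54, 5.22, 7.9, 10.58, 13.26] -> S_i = 2.54 + 2.68*i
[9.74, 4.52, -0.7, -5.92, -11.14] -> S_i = 9.74 + -5.22*i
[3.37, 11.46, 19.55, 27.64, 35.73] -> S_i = 3.37 + 8.09*i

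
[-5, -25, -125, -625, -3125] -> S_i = -5*5^i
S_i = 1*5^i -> [1, 5, 25, 125, 625]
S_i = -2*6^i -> [-2, -12, -72, -432, -2592]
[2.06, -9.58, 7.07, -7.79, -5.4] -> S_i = Random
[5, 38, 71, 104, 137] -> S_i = 5 + 33*i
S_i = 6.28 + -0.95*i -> [6.28, 5.33, 4.38, 3.43, 2.48]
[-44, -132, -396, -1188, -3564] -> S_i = -44*3^i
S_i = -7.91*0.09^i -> [-7.91, -0.71, -0.06, -0.01, -0.0]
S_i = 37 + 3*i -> [37, 40, 43, 46, 49]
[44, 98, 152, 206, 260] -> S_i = 44 + 54*i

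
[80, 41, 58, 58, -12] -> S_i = Random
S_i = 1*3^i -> [1, 3, 9, 27, 81]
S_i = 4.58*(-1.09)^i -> [4.58, -4.99, 5.44, -5.93, 6.47]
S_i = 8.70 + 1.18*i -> [8.7, 9.88, 11.06, 12.24, 13.42]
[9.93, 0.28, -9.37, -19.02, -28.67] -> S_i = 9.93 + -9.65*i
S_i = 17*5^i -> [17, 85, 425, 2125, 10625]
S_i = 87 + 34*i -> [87, 121, 155, 189, 223]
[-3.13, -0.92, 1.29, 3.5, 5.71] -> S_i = -3.13 + 2.21*i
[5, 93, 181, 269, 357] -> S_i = 5 + 88*i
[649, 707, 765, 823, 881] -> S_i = 649 + 58*i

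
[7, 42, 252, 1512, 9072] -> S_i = 7*6^i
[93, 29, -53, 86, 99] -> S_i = Random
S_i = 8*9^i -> [8, 72, 648, 5832, 52488]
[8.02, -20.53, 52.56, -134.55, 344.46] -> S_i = 8.02*(-2.56)^i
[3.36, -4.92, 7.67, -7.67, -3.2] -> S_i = Random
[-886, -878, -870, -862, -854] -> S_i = -886 + 8*i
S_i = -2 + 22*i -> [-2, 20, 42, 64, 86]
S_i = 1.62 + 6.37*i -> [1.62, 7.99, 14.36, 20.73, 27.1]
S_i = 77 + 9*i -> [77, 86, 95, 104, 113]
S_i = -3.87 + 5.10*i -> [-3.87, 1.23, 6.33, 11.43, 16.53]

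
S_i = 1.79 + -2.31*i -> [1.79, -0.52, -2.83, -5.14, -7.45]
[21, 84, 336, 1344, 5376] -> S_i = 21*4^i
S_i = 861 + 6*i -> [861, 867, 873, 879, 885]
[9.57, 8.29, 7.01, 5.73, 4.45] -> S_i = 9.57 + -1.28*i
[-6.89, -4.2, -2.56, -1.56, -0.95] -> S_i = -6.89*0.61^i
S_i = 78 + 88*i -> [78, 166, 254, 342, 430]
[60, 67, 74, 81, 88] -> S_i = 60 + 7*i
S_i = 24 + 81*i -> [24, 105, 186, 267, 348]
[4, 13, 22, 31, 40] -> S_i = 4 + 9*i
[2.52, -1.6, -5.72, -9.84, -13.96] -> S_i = 2.52 + -4.12*i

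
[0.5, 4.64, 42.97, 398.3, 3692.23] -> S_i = 0.50*9.27^i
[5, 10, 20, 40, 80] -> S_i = 5*2^i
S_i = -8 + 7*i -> [-8, -1, 6, 13, 20]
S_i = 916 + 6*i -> [916, 922, 928, 934, 940]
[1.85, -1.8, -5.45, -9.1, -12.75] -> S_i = 1.85 + -3.65*i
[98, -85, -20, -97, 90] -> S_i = Random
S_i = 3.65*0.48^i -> [3.65, 1.75, 0.84, 0.4, 0.19]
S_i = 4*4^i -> [4, 16, 64, 256, 1024]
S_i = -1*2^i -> [-1, -2, -4, -8, -16]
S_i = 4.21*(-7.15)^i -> [4.21, -30.1, 215.23, -1538.86, 11002.88]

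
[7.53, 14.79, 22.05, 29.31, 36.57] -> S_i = 7.53 + 7.26*i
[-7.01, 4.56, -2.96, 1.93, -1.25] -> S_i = -7.01*(-0.65)^i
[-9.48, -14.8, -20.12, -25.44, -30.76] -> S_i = -9.48 + -5.32*i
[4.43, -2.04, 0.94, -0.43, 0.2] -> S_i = 4.43*(-0.46)^i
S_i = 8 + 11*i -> [8, 19, 30, 41, 52]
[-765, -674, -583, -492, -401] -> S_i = -765 + 91*i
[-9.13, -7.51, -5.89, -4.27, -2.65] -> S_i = -9.13 + 1.62*i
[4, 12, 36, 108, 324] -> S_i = 4*3^i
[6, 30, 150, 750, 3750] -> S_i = 6*5^i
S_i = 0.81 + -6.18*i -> [0.81, -5.37, -11.55, -17.73, -23.91]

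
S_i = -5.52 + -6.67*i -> [-5.52, -12.19, -18.86, -25.53, -32.2]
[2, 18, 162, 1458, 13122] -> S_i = 2*9^i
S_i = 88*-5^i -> [88, -440, 2200, -11000, 55000]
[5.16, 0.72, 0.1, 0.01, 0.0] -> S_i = 5.16*0.14^i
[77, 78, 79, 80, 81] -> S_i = 77 + 1*i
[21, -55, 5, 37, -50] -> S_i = Random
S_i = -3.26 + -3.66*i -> [-3.26, -6.92, -10.58, -14.24, -17.9]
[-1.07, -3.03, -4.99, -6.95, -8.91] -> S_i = -1.07 + -1.96*i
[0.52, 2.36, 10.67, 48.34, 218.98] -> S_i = 0.52*4.53^i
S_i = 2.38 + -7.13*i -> [2.38, -4.75, -11.88, -19.01, -26.14]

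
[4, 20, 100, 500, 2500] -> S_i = 4*5^i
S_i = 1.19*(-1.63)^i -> [1.19, -1.94, 3.16, -5.15, 8.4]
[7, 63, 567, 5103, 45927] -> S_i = 7*9^i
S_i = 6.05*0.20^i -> [6.05, 1.21, 0.24, 0.05, 0.01]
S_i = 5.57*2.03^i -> [5.57, 11.31, 22.95, 46.6, 94.59]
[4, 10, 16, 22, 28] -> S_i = 4 + 6*i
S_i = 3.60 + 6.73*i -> [3.6, 10.33, 17.06, 23.79, 30.52]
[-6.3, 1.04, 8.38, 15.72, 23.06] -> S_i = -6.30 + 7.34*i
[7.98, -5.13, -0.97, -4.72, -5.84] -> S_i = Random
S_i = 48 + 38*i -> [48, 86, 124, 162, 200]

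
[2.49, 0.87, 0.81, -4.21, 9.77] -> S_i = Random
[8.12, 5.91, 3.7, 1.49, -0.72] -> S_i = 8.12 + -2.21*i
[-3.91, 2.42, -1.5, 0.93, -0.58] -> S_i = -3.91*(-0.62)^i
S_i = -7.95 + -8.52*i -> [-7.95, -16.47, -24.99, -33.51, -42.03]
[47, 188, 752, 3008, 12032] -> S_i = 47*4^i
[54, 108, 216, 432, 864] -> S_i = 54*2^i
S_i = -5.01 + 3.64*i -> [-5.01, -1.37, 2.27, 5.91, 9.55]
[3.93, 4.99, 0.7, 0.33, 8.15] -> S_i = Random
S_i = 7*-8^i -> [7, -56, 448, -3584, 28672]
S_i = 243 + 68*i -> [243, 311, 379, 447, 515]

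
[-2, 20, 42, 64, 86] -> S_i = -2 + 22*i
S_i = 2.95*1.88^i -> [2.95, 5.55, 10.43, 19.6, 36.85]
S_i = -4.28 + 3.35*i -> [-4.28, -0.93, 2.42, 5.77, 9.12]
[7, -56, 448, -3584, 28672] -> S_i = 7*-8^i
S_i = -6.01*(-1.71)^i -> [-6.01, 10.28, -17.57, 30.05, -51.39]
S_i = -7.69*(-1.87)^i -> [-7.69, 14.38, -26.89, 50.29, -94.04]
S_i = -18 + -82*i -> [-18, -100, -182, -264, -346]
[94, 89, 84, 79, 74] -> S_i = 94 + -5*i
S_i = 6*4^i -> [6, 24, 96, 384, 1536]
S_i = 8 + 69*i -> [8, 77, 146, 215, 284]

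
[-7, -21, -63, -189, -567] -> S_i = -7*3^i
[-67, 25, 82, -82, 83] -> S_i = Random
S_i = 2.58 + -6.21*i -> [2.58, -3.63, -9.84, -16.05, -22.26]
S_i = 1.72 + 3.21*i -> [1.72, 4.93, 8.14, 11.35, 14.56]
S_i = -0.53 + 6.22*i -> [-0.53, 5.69, 11.91, 18.13, 24.35]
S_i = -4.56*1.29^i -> [-4.56, -5.88, -7.59, -9.79, -12.63]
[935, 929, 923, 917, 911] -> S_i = 935 + -6*i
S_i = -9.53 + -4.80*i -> [-9.53, -14.33, -19.13, -23.93, -28.73]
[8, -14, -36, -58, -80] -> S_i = 8 + -22*i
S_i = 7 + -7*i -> [7, 0, -7, -14, -21]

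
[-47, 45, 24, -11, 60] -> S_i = Random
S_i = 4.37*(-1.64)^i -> [4.37, -7.17, 11.75, -19.28, 31.61]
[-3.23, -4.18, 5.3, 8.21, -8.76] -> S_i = Random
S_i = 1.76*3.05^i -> [1.76, 5.37, 16.37, 49.94, 152.3]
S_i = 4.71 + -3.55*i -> [4.71, 1.16, -2.39, -5.94, -9.49]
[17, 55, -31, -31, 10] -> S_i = Random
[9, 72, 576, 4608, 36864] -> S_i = 9*8^i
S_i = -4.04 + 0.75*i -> [-4.04, -3.29, -2.54, -1.79, -1.04]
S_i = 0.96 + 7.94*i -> [0.96, 8.9, 16.84, 24.78, 32.72]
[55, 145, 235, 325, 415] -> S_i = 55 + 90*i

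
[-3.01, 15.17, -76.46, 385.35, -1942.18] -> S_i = -3.01*(-5.04)^i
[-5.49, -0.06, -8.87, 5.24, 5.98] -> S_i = Random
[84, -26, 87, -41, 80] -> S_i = Random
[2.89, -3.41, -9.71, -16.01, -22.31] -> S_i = 2.89 + -6.30*i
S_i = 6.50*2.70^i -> [6.5, 17.55, 47.39, 127.94, 345.44]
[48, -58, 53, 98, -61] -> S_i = Random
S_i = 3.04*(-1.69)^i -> [3.04, -5.14, 8.68, -14.67, 24.8]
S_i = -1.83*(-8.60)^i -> [-1.83, 15.74, -135.35, 1163.98, -10010.25]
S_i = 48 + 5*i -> [48, 53, 58, 63, 68]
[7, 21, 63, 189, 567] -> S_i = 7*3^i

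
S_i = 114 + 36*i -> [114, 150, 186, 222, 258]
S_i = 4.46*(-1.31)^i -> [4.46, -5.84, 7.65, -10.03, 13.13]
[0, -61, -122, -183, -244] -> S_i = 0 + -61*i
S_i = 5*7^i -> [5, 35, 245, 1715, 12005]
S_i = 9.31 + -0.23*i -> [9.31, 9.08, 8.85, 8.62, 8.39]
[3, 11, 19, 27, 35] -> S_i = 3 + 8*i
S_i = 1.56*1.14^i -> [1.56, 1.78, 2.03, 2.31, 2.63]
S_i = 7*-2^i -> [7, -14, 28, -56, 112]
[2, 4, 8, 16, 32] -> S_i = 2*2^i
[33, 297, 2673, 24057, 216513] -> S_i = 33*9^i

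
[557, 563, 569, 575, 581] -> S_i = 557 + 6*i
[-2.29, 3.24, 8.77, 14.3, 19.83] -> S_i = -2.29 + 5.53*i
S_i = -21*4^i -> [-21, -84, -336, -1344, -5376]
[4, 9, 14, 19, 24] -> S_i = 4 + 5*i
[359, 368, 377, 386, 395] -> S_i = 359 + 9*i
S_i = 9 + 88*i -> [9, 97, 185, 273, 361]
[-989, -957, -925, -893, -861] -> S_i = -989 + 32*i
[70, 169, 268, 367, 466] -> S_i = 70 + 99*i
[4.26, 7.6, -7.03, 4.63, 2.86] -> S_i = Random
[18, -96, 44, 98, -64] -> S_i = Random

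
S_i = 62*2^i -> [62, 124, 248, 496, 992]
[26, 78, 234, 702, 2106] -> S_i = 26*3^i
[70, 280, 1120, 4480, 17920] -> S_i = 70*4^i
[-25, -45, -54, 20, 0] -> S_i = Random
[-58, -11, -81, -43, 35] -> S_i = Random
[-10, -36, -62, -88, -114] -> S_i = -10 + -26*i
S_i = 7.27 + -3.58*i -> [7.27, 3.69, 0.11, -3.47, -7.05]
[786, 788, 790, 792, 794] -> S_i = 786 + 2*i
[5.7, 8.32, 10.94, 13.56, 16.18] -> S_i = 5.70 + 2.62*i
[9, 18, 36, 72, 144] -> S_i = 9*2^i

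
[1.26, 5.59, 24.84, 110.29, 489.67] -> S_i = 1.26*4.44^i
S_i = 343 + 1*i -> [343, 344, 345, 346, 347]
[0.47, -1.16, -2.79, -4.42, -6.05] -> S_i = 0.47 + -1.63*i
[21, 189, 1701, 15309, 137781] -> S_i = 21*9^i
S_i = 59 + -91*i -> [59, -32, -123, -214, -305]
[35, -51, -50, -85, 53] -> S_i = Random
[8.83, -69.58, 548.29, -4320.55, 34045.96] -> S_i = 8.83*(-7.88)^i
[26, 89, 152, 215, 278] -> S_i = 26 + 63*i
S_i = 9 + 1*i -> [9, 10, 11, 12, 13]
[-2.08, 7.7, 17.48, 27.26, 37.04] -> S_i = -2.08 + 9.78*i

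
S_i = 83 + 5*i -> [83, 88, 93, 98, 103]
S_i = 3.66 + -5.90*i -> [3.66, -2.24, -8.14, -14.04, -19.94]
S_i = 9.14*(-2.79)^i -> [9.14, -25.5, 71.15, -198.5, 553.81]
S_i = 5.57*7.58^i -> [5.57, 42.22, 320.03, 2425.84, 18387.9]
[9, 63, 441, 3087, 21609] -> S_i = 9*7^i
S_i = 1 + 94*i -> [1, 95, 189, 283, 377]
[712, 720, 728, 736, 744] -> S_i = 712 + 8*i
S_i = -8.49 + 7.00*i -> [-8.49, -1.49, 5.51, 12.51, 19.51]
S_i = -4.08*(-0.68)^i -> [-4.08, 2.77, -1.89, 1.28, -0.87]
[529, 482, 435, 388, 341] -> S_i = 529 + -47*i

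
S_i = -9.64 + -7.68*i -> [-9.64, -17.32, -25.0, -32.68, -40.36]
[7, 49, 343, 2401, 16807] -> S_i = 7*7^i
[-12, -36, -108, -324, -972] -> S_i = -12*3^i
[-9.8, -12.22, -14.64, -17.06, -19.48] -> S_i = -9.80 + -2.42*i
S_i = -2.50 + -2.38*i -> [-2.5, -4.88, -7.26, -9.64, -12.02]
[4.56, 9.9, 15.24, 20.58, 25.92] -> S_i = 4.56 + 5.34*i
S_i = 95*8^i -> [95, 760, 6080, 48640, 389120]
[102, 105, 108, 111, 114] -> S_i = 102 + 3*i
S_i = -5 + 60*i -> [-5, 55, 115, 175, 235]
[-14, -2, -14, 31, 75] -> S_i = Random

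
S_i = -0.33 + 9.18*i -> [-0.33, 8.85, 18.03, 27.21, 36.39]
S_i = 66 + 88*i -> [66, 154, 242, 330, 418]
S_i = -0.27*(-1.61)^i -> [-0.27, 0.43, -0.7, 1.13, -1.81]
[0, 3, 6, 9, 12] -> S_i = 0 + 3*i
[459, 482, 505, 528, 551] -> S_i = 459 + 23*i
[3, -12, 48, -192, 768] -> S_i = 3*-4^i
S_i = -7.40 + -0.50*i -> [-7.4, -7.9, -8.4, -8.9, -9.4]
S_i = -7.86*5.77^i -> [-7.86, -45.35, -261.68, -1509.91, -8712.16]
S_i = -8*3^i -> [-8, -24, -72, -216, -648]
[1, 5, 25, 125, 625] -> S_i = 1*5^i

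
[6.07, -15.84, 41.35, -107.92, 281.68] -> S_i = 6.07*(-2.61)^i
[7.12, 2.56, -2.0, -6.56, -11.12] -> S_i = 7.12 + -4.56*i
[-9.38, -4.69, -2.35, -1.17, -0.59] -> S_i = -9.38*0.50^i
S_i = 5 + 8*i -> [5, 13, 21, 29, 37]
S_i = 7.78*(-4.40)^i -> [7.78, -34.23, 150.62, -662.73, 2916.02]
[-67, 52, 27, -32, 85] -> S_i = Random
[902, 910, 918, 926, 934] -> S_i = 902 + 8*i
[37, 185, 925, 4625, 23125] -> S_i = 37*5^i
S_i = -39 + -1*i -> [-39, -40, -41, -42, -43]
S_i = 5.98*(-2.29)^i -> [5.98, -13.69, 31.36, -71.81, 164.45]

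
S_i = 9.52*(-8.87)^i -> [9.52, -84.44, 749.0, -6643.67, 58929.32]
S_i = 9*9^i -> [9, 81, 729, 6561, 59049]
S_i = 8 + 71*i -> [8, 79, 150, 221, 292]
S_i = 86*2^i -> [86, 172, 344, 688, 1376]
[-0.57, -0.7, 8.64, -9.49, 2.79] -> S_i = Random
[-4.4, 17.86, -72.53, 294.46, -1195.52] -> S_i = -4.40*(-4.06)^i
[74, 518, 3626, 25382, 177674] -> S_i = 74*7^i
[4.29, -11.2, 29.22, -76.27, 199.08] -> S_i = 4.29*(-2.61)^i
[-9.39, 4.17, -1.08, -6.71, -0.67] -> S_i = Random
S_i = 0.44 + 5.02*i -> [0.44, 5.46, 10.48, 15.5, 20.52]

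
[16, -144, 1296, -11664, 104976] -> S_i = 16*-9^i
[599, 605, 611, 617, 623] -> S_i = 599 + 6*i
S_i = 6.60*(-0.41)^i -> [6.6, -2.71, 1.11, -0.45, 0.19]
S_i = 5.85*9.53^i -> [5.85, 55.75, 531.3, 5063.31, 48253.35]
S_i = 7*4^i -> [7, 28, 112, 448, 1792]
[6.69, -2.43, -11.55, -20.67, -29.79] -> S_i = 6.69 + -9.12*i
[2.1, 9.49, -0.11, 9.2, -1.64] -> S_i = Random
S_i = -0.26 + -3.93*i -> [-0.26, -4.19, -8.12, -12.05, -15.98]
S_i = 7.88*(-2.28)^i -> [7.88, -17.97, 40.96, -93.4, 212.94]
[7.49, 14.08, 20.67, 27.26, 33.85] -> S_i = 7.49 + 6.59*i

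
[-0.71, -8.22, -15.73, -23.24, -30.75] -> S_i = -0.71 + -7.51*i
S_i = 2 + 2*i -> [2, 4, 6, 8, 10]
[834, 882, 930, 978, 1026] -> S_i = 834 + 48*i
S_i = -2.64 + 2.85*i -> [-2.64, 0.21, 3.06, 5.91, 8.76]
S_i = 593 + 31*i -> [593, 624, 655, 686, 717]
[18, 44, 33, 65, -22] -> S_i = Random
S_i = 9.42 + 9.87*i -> [9.42, 19.29, 29.16, 39.03, 48.9]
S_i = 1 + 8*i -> [1, 9, 17, 25, 33]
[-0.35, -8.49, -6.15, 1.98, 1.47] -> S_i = Random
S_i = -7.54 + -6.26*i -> [-7.54, -13.8, -20.06, -26.32, -32.58]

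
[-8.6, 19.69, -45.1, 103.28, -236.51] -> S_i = -8.60*(-2.29)^i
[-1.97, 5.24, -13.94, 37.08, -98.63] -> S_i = -1.97*(-2.66)^i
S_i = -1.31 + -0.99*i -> [-1.31, -2.3, -3.29, -4.28, -5.27]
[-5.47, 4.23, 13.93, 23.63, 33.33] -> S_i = -5.47 + 9.70*i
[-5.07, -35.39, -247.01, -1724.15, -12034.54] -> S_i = -5.07*6.98^i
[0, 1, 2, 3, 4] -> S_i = 0 + 1*i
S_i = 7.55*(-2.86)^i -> [7.55, -21.59, 61.76, -176.62, 505.14]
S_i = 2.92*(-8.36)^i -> [2.92, -24.41, 204.08, -1706.09, 14262.9]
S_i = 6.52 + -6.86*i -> [6.52, -0.34, -7.2, -14.06, -20.92]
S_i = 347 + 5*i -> [347, 352, 357, 362, 367]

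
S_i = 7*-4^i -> [7, -28, 112, -448, 1792]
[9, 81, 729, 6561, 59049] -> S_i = 9*9^i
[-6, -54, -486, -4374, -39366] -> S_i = -6*9^i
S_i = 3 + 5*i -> [3, 8, 13, 18, 23]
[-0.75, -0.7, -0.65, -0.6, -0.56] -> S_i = -0.75*0.93^i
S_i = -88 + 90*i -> [-88, 2, 92, 182, 272]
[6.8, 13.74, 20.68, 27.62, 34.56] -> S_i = 6.80 + 6.94*i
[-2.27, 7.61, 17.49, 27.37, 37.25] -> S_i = -2.27 + 9.88*i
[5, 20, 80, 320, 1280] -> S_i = 5*4^i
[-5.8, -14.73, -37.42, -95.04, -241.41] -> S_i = -5.80*2.54^i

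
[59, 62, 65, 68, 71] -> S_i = 59 + 3*i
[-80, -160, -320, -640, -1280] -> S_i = -80*2^i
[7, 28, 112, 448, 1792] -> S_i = 7*4^i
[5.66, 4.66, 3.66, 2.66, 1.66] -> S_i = 5.66 + -1.00*i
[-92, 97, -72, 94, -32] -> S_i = Random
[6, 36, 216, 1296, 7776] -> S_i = 6*6^i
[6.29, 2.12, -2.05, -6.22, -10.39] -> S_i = 6.29 + -4.17*i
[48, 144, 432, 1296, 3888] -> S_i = 48*3^i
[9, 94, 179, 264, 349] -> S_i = 9 + 85*i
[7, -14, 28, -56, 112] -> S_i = 7*-2^i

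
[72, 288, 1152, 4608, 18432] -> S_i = 72*4^i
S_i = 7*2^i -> [7, 14, 28, 56, 112]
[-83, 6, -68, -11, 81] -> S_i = Random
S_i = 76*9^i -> [76, 684, 6156, 55404, 498636]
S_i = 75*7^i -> [75, 525, 3675, 25725, 180075]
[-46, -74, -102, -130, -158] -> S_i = -46 + -28*i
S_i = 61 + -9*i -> [61, 52, 43, 34, 25]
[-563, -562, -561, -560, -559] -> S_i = -563 + 1*i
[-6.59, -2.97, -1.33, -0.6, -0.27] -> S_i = -6.59*0.45^i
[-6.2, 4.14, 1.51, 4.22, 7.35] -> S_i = Random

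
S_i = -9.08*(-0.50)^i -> [-9.08, 4.54, -2.27, 1.14, -0.57]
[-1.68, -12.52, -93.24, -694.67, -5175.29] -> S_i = -1.68*7.45^i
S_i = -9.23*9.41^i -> [-9.23, -86.85, -817.3, -7690.78, -72370.27]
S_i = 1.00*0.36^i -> [1.0, 0.36, 0.13, 0.05, 0.02]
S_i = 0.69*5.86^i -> [0.69, 4.04, 23.69, 138.85, 813.65]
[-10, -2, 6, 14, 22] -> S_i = -10 + 8*i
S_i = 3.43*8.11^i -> [3.43, 27.82, 225.6, 1829.6, 14838.07]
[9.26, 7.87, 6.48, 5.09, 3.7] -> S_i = 9.26 + -1.39*i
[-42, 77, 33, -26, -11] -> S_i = Random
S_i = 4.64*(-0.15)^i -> [4.64, -0.7, 0.1, -0.02, 0.0]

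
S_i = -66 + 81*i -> [-66, 15, 96, 177, 258]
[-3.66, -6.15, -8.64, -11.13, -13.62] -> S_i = -3.66 + -2.49*i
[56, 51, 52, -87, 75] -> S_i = Random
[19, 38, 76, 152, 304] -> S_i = 19*2^i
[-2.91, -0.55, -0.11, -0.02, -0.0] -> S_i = -2.91*0.19^i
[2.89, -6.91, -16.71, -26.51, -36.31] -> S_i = 2.89 + -9.80*i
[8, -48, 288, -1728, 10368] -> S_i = 8*-6^i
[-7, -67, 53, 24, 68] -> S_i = Random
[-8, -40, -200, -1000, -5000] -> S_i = -8*5^i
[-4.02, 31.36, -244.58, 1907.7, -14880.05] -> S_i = -4.02*(-7.80)^i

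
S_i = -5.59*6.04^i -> [-5.59, -33.76, -203.93, -1231.75, -7439.77]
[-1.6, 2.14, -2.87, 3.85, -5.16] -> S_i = -1.60*(-1.34)^i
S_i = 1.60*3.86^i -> [1.6, 6.18, 23.84, 92.02, 355.2]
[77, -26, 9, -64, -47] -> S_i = Random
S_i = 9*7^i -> [9, 63, 441, 3087, 21609]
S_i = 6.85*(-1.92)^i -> [6.85, -13.15, 25.25, -48.48, 93.09]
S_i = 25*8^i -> [25, 200, 1600, 12800, 102400]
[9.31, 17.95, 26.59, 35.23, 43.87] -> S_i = 9.31 + 8.64*i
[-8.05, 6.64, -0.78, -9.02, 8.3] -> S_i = Random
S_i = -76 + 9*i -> [-76, -67, -58, -49, -40]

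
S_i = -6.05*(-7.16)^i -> [-6.05, 43.32, -310.16, 2220.72, -15900.38]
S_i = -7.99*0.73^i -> [-7.99, -5.83, -4.26, -3.11, -2.27]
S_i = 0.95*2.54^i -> [0.95, 2.41, 6.13, 15.57, 39.54]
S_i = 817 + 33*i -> [817, 850, 883, 916, 949]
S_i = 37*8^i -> [37, 296, 2368, 18944, 151552]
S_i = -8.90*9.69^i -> [-8.9, -86.24, -835.68, -8097.69, -78466.65]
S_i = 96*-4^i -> [96, -384, 1536, -6144, 24576]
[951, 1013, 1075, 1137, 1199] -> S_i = 951 + 62*i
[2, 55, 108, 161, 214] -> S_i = 2 + 53*i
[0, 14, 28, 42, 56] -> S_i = 0 + 14*i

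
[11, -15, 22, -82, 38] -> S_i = Random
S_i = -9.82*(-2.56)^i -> [-9.82, 25.14, -64.36, 164.75, -421.77]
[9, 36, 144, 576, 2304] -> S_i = 9*4^i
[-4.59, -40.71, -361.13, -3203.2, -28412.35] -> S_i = -4.59*8.87^i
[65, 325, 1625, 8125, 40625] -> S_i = 65*5^i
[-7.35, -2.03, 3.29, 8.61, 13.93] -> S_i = -7.35 + 5.32*i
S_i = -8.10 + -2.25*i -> [-8.1, -10.35, -12.6, -14.85, -17.1]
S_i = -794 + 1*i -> [-794, -793, -792, -791, -790]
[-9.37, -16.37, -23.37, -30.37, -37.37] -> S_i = -9.37 + -7.00*i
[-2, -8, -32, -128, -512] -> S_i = -2*4^i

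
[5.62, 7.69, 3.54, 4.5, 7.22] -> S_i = Random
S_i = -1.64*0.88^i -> [-1.64, -1.44, -1.27, -1.12, -0.98]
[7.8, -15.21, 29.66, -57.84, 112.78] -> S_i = 7.80*(-1.95)^i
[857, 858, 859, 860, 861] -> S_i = 857 + 1*i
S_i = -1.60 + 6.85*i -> [-1.6, 5.25, 12.1, 18.95, 25.8]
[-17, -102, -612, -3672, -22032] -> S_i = -17*6^i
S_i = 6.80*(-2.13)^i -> [6.8, -14.48, 30.85, -65.71, 139.97]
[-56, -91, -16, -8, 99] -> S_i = Random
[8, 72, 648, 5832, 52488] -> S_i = 8*9^i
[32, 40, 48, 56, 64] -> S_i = 32 + 8*i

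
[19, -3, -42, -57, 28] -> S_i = Random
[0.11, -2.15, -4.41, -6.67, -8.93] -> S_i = 0.11 + -2.26*i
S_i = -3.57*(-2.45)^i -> [-3.57, 8.75, -21.43, 52.5, -128.63]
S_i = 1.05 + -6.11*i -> [1.05, -5.06, -11.17, -17.28, -23.39]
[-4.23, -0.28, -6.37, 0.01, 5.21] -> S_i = Random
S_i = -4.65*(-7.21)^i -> [-4.65, 33.53, -241.73, 1742.84, -12565.91]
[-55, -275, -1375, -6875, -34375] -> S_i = -55*5^i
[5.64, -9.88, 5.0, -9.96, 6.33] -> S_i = Random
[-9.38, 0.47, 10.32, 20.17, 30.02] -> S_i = -9.38 + 9.85*i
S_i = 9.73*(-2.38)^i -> [9.73, -23.16, 55.11, -131.17, 312.19]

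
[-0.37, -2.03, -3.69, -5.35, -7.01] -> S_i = -0.37 + -1.66*i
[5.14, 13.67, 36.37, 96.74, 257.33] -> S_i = 5.14*2.66^i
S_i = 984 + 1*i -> [984, 985, 986, 987, 988]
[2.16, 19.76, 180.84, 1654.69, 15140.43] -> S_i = 2.16*9.15^i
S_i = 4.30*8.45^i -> [4.3, 36.33, 307.03, 2594.41, 21922.76]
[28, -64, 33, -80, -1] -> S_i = Random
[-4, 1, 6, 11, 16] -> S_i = -4 + 5*i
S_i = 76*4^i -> [76, 304, 1216, 4864, 19456]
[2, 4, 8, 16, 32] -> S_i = 2*2^i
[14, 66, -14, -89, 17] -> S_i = Random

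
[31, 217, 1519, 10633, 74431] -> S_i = 31*7^i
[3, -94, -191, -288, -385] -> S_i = 3 + -97*i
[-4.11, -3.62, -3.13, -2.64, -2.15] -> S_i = -4.11 + 0.49*i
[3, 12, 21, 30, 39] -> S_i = 3 + 9*i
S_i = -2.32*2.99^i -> [-2.32, -6.94, -20.74, -62.02, -185.43]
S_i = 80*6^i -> [80, 480, 2880, 17280, 103680]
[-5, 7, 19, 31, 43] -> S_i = -5 + 12*i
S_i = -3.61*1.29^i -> [-3.61, -4.66, -6.01, -7.75, -10.0]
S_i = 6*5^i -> [6, 30, 150, 750, 3750]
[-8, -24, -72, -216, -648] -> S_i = -8*3^i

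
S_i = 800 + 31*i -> [800, 831, 862, 893, 924]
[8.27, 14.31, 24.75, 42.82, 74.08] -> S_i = 8.27*1.73^i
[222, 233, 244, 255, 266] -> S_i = 222 + 11*i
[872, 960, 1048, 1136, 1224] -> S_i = 872 + 88*i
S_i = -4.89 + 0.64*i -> [-4.89, -4.25, -3.61, -2.97, -2.33]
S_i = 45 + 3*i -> [45, 48, 51, 54, 57]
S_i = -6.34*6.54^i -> [-6.34, -41.46, -271.17, -1773.46, -11598.46]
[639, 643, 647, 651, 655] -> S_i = 639 + 4*i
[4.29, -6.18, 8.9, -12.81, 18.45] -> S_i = 4.29*(-1.44)^i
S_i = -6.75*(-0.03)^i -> [-6.75, 0.2, -0.01, 0.0, -0.0]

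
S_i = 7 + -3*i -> [7, 4, 1, -2, -5]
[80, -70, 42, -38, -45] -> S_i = Random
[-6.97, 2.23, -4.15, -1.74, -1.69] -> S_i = Random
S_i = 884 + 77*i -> [884, 961, 1038, 1115, 1192]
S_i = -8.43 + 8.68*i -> [-8.43, 0.25, 8.93, 17.61, 26.29]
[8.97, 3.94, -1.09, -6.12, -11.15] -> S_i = 8.97 + -5.03*i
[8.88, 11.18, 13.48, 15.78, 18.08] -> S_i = 8.88 + 2.30*i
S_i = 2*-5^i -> [2, -10, 50, -250, 1250]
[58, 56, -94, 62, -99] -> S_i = Random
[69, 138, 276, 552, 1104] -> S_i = 69*2^i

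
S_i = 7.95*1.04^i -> [7.95, 8.27, 8.6, 8.94, 9.3]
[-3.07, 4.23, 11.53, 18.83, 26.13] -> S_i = -3.07 + 7.30*i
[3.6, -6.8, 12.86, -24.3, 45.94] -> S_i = 3.60*(-1.89)^i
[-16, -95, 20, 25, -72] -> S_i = Random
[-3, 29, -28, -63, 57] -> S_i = Random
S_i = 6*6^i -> [6, 36, 216, 1296, 7776]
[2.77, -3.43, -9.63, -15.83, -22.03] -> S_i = 2.77 + -6.20*i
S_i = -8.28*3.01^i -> [-8.28, -24.92, -75.02, -225.8, -679.67]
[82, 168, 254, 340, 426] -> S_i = 82 + 86*i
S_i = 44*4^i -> [44, 176, 704, 2816, 11264]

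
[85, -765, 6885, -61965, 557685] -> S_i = 85*-9^i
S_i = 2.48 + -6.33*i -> [2.48, -3.85, -10.18, -16.51, -22.84]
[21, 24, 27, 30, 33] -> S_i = 21 + 3*i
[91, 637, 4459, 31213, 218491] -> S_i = 91*7^i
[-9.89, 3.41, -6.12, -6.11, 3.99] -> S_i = Random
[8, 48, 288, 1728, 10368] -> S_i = 8*6^i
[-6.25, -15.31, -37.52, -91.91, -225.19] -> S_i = -6.25*2.45^i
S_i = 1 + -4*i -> [1, -3, -7, -11, -15]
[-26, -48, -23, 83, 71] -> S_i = Random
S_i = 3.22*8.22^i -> [3.22, 26.47, 217.57, 1788.43, 14700.87]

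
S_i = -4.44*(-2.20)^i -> [-4.44, 9.77, -21.49, 47.28, -104.01]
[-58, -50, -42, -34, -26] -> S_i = -58 + 8*i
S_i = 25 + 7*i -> [25, 32, 39, 46, 53]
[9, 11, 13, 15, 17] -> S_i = 9 + 2*i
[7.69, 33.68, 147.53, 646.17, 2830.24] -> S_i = 7.69*4.38^i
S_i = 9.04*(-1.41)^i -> [9.04, -12.75, 17.97, -25.34, 35.73]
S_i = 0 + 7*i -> [0, 7, 14, 21, 28]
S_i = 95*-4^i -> [95, -380, 1520, -6080, 24320]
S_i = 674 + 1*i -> [674, 675, 676, 677, 678]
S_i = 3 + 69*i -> [3, 72, 141, 210, 279]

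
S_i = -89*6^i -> [-89, -534, -3204, -19224, -115344]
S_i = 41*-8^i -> [41, -328, 2624, -20992, 167936]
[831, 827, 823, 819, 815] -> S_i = 831 + -4*i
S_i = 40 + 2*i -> [40, 42, 44, 46, 48]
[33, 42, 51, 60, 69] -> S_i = 33 + 9*i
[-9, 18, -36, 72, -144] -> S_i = -9*-2^i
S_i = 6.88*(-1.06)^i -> [6.88, -7.29, 7.73, -8.19, 8.69]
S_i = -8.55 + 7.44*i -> [-8.55, -1.11, 6.33, 13.77, 21.21]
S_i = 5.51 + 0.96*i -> [5.51, 6.47, 7.43, 8.39, 9.35]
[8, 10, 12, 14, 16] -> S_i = 8 + 2*i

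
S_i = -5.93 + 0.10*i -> [-5.93, -5.83, -5.73, -5.63, -5.53]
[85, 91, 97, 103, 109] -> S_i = 85 + 6*i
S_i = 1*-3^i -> [1, -3, 9, -27, 81]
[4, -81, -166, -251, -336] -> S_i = 4 + -85*i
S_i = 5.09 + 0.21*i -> [5.09, 5.3, 5.51, 5.72, 5.93]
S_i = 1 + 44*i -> [1, 45, 89, 133, 177]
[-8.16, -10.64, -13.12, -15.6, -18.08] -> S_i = -8.16 + -2.48*i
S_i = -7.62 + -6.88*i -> [-7.62, -14.5, -21.38, -28.26, -35.14]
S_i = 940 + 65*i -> [940, 1005, 1070, 1135, 1200]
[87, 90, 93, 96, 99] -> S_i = 87 + 3*i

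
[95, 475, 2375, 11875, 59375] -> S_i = 95*5^i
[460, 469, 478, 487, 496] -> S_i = 460 + 9*i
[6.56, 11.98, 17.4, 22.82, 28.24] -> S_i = 6.56 + 5.42*i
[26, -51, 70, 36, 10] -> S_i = Random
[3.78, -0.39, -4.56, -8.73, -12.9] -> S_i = 3.78 + -4.17*i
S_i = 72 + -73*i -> [72, -1, -74, -147, -220]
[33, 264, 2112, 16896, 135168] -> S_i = 33*8^i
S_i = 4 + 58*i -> [4, 62, 120, 178, 236]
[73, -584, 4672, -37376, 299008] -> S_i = 73*-8^i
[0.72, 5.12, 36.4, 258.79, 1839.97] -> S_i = 0.72*7.11^i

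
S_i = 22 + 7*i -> [22, 29, 36, 43, 50]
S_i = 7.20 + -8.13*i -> [7.2, -0.93, -9.06, -17.19, -25.32]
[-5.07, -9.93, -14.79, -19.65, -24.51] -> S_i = -5.07 + -4.86*i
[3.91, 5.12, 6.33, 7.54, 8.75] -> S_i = 3.91 + 1.21*i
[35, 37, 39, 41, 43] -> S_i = 35 + 2*i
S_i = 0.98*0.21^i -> [0.98, 0.21, 0.04, 0.01, 0.0]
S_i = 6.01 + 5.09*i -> [6.01, 11.1, 16.19, 21.28, 26.37]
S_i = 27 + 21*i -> [27, 48, 69, 90, 111]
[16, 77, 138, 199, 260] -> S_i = 16 + 61*i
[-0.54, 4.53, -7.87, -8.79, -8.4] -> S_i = Random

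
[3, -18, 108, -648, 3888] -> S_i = 3*-6^i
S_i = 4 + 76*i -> [4, 80, 156, 232, 308]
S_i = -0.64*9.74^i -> [-0.64, -6.23, -60.72, -591.37, -5759.91]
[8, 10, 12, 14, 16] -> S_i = 8 + 2*i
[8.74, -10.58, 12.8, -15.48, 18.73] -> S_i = 8.74*(-1.21)^i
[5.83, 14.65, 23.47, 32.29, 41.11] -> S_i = 5.83 + 8.82*i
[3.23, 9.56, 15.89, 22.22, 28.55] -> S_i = 3.23 + 6.33*i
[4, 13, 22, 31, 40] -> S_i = 4 + 9*i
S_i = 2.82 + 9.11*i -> [2.82, 11.93, 21.04, 30.15, 39.26]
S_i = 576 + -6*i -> [576, 570, 564, 558, 552]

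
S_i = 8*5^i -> [8, 40, 200, 1000, 5000]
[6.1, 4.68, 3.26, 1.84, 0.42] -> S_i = 6.10 + -1.42*i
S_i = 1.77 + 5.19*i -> [1.77, 6.96, 12.15, 17.34, 22.53]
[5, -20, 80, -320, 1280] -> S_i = 5*-4^i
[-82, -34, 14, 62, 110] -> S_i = -82 + 48*i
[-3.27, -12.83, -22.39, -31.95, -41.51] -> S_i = -3.27 + -9.56*i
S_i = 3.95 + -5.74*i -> [3.95, -1.79, -7.53, -13.27, -19.01]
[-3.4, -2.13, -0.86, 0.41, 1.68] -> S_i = -3.40 + 1.27*i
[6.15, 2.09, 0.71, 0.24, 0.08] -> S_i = 6.15*0.34^i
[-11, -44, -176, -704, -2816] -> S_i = -11*4^i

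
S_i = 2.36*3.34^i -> [2.36, 7.88, 26.33, 87.93, 293.7]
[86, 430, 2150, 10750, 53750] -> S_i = 86*5^i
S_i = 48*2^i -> [48, 96, 192, 384, 768]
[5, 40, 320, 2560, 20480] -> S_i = 5*8^i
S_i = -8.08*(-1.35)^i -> [-8.08, 10.91, -14.73, 19.88, -26.84]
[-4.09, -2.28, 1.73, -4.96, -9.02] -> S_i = Random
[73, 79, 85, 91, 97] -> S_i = 73 + 6*i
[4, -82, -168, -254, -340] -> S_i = 4 + -86*i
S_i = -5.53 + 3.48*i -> [-5.53, -2.05, 1.43, 4.91, 8.39]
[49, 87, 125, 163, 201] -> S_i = 49 + 38*i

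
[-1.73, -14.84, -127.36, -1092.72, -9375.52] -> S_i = -1.73*8.58^i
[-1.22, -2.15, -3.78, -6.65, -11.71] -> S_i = -1.22*1.76^i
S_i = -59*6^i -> [-59, -354, -2124, -12744, -76464]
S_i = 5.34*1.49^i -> [5.34, 7.96, 11.86, 17.66, 26.32]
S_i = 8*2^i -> [8, 16, 32, 64, 128]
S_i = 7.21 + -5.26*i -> [7.21, 1.95, -3.31, -8.57, -13.83]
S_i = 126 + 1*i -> [126, 127, 128, 129, 130]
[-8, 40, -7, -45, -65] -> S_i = Random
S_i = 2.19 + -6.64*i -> [2.19, -4.45, -11.09, -17.73, -24.37]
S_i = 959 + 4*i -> [959, 963, 967, 971, 975]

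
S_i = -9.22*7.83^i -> [-9.22, -72.19, -565.27, -4426.05, -34655.96]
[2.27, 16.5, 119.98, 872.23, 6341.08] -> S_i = 2.27*7.27^i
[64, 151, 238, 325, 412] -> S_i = 64 + 87*i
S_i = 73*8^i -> [73, 584, 4672, 37376, 299008]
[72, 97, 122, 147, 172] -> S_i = 72 + 25*i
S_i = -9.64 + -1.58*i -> [-9.64, -11.22, -12.8, -14.38, -15.96]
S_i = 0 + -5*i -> [0, -5, -10, -15, -20]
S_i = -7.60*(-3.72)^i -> [-7.6, 28.27, -105.17, 391.24, -1455.41]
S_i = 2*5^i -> [2, 10, 50, 250, 1250]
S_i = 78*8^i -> [78, 624, 4992, 39936, 319488]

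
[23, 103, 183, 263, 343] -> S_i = 23 + 80*i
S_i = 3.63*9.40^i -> [3.63, 34.12, 320.75, 3015.02, 28341.19]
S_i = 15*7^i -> [15, 105, 735, 5145, 36015]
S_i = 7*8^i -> [7, 56, 448, 3584, 28672]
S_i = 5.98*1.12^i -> [5.98, 6.7, 7.5, 8.4, 9.41]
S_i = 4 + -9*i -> [4, -5, -14, -23, -32]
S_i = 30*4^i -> [30, 120, 480, 1920, 7680]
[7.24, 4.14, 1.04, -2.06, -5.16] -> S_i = 7.24 + -3.10*i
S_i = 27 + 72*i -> [27, 99, 171, 243, 315]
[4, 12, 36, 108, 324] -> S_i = 4*3^i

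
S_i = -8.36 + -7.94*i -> [-8.36, -16.3, -24.24, -32.18, -40.12]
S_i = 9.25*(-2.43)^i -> [9.25, -22.48, 54.62, -132.73, 322.53]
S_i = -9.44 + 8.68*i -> [-9.44, -0.76, 7.92, 16.6, 25.28]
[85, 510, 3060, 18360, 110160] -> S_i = 85*6^i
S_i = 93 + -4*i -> [93, 89, 85, 81, 77]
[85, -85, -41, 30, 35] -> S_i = Random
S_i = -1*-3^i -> [-1, 3, -9, 27, -81]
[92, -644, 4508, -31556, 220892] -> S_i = 92*-7^i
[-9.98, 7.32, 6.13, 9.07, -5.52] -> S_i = Random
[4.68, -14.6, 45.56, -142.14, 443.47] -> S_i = 4.68*(-3.12)^i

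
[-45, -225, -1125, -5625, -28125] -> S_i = -45*5^i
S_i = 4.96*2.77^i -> [4.96, 13.74, 38.06, 105.42, 292.01]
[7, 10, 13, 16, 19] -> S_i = 7 + 3*i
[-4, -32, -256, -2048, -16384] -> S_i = -4*8^i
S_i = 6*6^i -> [6, 36, 216, 1296, 7776]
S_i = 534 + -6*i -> [534, 528, 522, 516, 510]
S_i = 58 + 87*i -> [58, 145, 232, 319, 406]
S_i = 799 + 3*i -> [799, 802, 805, 808, 811]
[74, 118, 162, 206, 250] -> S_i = 74 + 44*i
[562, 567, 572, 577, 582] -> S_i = 562 + 5*i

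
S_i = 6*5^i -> [6, 30, 150, 750, 3750]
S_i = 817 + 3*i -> [817, 820, 823, 826, 829]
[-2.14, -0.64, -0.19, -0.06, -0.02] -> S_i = -2.14*0.30^i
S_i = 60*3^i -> [60, 180, 540, 1620, 4860]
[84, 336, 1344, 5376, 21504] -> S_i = 84*4^i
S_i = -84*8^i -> [-84, -672, -5376, -43008, -344064]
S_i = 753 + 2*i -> [753, 755, 757, 759, 761]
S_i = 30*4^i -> [30, 120, 480, 1920, 7680]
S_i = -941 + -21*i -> [-941, -962, -983, -1004, -1025]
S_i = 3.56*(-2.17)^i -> [3.56, -7.73, 16.76, -36.38, 78.94]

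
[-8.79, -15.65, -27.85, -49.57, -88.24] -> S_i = -8.79*1.78^i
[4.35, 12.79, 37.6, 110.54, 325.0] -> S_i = 4.35*2.94^i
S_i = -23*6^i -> [-23, -138, -828, -4968, -29808]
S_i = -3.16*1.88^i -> [-3.16, -5.94, -11.17, -21.0, -39.47]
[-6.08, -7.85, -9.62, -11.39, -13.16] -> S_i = -6.08 + -1.77*i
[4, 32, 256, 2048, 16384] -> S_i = 4*8^i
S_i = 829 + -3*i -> [829, 826, 823, 820, 817]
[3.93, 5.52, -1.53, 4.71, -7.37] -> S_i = Random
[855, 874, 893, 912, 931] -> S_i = 855 + 19*i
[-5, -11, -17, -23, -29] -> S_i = -5 + -6*i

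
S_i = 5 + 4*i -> [5, 9, 13, 17, 21]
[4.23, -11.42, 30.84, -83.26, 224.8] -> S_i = 4.23*(-2.70)^i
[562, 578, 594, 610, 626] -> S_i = 562 + 16*i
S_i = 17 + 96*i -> [17, 113, 209, 305, 401]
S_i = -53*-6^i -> [-53, 318, -1908, 11448, -68688]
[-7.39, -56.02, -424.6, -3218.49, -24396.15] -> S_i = -7.39*7.58^i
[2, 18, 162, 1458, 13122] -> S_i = 2*9^i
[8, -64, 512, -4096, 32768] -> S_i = 8*-8^i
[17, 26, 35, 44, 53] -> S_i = 17 + 9*i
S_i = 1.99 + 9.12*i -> [1.99, 11.11, 20.23, 29.35, 38.47]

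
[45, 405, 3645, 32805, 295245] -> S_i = 45*9^i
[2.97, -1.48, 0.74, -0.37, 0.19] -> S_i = 2.97*(-0.50)^i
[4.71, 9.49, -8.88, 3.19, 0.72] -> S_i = Random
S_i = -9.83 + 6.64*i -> [-9.83, -3.19, 3.45, 10.09, 16.73]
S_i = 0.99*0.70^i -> [0.99, 0.69, 0.49, 0.34, 0.24]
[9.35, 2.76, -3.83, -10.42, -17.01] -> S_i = 9.35 + -6.59*i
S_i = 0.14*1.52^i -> [0.14, 0.21, 0.32, 0.49, 0.75]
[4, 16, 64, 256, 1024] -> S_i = 4*4^i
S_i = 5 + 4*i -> [5, 9, 13, 17, 21]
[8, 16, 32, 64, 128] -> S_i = 8*2^i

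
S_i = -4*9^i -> [-4, -36, -324, -2916, -26244]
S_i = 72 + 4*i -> [72, 76, 80, 84, 88]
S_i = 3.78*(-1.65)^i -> [3.78, -6.24, 10.29, -16.98, 28.02]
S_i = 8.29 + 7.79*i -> [8.29, 16.08, 23.87, 31.66, 39.45]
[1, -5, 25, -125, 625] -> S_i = 1*-5^i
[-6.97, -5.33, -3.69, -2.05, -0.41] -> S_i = -6.97 + 1.64*i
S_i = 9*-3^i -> [9, -27, 81, -243, 729]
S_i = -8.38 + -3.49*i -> [-8.38, -11.87, -15.36, -18.85, -22.34]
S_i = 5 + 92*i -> [5, 97, 189, 281, 373]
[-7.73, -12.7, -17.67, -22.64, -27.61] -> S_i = -7.73 + -4.97*i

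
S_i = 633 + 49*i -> [633, 682, 731, 780, 829]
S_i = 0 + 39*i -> [0, 39, 78, 117, 156]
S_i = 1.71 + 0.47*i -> [1.71, 2.18, 2.65, 3.12, 3.59]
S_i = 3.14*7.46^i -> [3.14, 23.42, 174.75, 1303.61, 9724.9]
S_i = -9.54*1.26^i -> [-9.54, -12.02, -15.15, -19.08, -24.05]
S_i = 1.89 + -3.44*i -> [1.89, -1.55, -4.99, -8.43, -11.87]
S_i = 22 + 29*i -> [22, 51, 80, 109, 138]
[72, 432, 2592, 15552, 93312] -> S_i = 72*6^i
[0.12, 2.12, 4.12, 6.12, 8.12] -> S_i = 0.12 + 2.00*i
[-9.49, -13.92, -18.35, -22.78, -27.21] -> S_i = -9.49 + -4.43*i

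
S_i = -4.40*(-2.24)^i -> [-4.4, 9.86, -22.08, 49.45, -110.78]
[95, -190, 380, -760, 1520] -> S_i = 95*-2^i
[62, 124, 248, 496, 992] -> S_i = 62*2^i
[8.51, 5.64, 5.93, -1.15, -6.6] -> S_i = Random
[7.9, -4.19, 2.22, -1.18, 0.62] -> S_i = 7.90*(-0.53)^i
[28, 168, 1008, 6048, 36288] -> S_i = 28*6^i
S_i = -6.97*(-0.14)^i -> [-6.97, 0.98, -0.14, 0.02, -0.0]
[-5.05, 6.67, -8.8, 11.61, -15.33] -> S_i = -5.05*(-1.32)^i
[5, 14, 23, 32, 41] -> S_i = 5 + 9*i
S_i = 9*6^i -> [9, 54, 324, 1944, 11664]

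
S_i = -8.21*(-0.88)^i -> [-8.21, 7.22, -6.36, 5.59, -4.92]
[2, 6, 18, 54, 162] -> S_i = 2*3^i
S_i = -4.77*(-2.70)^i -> [-4.77, 12.88, -34.77, 93.89, -253.5]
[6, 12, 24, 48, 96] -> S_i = 6*2^i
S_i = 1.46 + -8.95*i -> [1.46, -7.49, -16.44, -25.39, -34.34]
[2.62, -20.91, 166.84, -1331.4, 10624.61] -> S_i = 2.62*(-7.98)^i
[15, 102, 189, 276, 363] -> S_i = 15 + 87*i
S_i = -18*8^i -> [-18, -144, -1152, -9216, -73728]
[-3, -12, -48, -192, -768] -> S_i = -3*4^i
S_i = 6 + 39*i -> [6, 45, 84, 123, 162]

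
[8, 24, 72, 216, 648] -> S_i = 8*3^i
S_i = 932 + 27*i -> [932, 959, 986, 1013, 1040]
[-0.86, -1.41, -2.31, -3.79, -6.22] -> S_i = -0.86*1.64^i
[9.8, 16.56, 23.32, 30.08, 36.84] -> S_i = 9.80 + 6.76*i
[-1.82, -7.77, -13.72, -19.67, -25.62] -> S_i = -1.82 + -5.95*i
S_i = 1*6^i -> [1, 6, 36, 216, 1296]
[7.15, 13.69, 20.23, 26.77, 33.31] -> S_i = 7.15 + 6.54*i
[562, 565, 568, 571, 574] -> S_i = 562 + 3*i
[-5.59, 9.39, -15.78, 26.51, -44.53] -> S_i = -5.59*(-1.68)^i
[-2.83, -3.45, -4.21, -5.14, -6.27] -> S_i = -2.83*1.22^i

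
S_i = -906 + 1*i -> [-906, -905, -904, -903, -902]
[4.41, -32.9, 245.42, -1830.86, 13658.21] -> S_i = 4.41*(-7.46)^i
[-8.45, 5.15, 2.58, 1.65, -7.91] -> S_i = Random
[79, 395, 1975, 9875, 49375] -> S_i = 79*5^i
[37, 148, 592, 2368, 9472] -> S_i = 37*4^i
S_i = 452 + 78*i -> [452, 530, 608, 686, 764]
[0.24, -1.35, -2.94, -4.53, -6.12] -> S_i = 0.24 + -1.59*i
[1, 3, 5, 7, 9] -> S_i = 1 + 2*i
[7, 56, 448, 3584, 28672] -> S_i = 7*8^i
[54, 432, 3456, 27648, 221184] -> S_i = 54*8^i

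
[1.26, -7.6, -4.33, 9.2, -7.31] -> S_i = Random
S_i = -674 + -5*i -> [-674, -679, -684, -689, -694]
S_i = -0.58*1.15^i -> [-0.58, -0.67, -0.77, -0.88, -1.01]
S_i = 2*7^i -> [2, 14, 98, 686, 4802]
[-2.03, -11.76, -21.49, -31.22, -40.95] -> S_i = -2.03 + -9.73*i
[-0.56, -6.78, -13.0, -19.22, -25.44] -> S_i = -0.56 + -6.22*i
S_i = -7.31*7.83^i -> [-7.31, -57.24, -448.17, -3509.16, -27476.69]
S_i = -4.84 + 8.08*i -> [-4.84, 3.24, 11.32, 19.4, 27.48]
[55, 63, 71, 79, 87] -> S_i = 55 + 8*i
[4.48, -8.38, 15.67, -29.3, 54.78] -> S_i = 4.48*(-1.87)^i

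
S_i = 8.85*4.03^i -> [8.85, 35.67, 143.73, 579.24, 2334.34]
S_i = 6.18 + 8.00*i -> [6.18, 14.18, 22.18, 30.18, 38.18]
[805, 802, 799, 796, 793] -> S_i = 805 + -3*i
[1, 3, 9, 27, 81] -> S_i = 1*3^i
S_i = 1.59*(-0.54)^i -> [1.59, -0.86, 0.46, -0.25, 0.14]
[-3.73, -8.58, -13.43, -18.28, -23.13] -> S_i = -3.73 + -4.85*i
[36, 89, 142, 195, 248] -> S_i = 36 + 53*i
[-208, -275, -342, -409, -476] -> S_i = -208 + -67*i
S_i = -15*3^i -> [-15, -45, -135, -405, -1215]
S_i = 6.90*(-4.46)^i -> [6.9, -30.77, 137.25, -612.14, 2730.16]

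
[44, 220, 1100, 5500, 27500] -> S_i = 44*5^i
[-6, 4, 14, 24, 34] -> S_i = -6 + 10*i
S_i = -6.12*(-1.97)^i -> [-6.12, 12.06, -23.75, 46.79, -92.18]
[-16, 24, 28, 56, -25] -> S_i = Random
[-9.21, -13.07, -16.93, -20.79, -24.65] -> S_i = -9.21 + -3.86*i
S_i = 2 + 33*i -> [2, 35, 68, 101, 134]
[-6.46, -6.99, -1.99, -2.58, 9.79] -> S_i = Random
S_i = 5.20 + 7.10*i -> [5.2, 12.3, 19.4, 26.5, 33.6]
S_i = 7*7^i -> [7, 49, 343, 2401, 16807]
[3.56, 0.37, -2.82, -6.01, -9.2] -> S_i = 3.56 + -3.19*i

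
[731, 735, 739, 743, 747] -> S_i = 731 + 4*i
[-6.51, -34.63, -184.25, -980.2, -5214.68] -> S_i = -6.51*5.32^i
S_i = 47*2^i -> [47, 94, 188, 376, 752]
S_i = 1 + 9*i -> [1, 10, 19, 28, 37]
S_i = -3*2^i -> [-3, -6, -12, -24, -48]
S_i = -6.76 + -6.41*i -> [-6.76, -13.17, -19.58, -25.99, -32.4]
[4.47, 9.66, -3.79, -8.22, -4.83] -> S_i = Random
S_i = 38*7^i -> [38, 266, 1862, 13034, 91238]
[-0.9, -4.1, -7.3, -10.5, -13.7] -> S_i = -0.90 + -3.20*i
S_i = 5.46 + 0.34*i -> [5.46, 5.8, 6.14, 6.48, 6.82]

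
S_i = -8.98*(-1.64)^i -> [-8.98, 14.73, -24.15, 39.61, -64.96]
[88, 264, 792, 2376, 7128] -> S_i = 88*3^i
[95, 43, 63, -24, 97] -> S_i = Random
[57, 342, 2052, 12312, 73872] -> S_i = 57*6^i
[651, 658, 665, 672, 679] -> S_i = 651 + 7*i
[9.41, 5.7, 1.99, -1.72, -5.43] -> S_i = 9.41 + -3.71*i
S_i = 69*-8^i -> [69, -552, 4416, -35328, 282624]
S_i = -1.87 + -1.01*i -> [-1.87, -2.88, -3.89, -4.9, -5.91]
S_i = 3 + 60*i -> [3, 63, 123, 183, 243]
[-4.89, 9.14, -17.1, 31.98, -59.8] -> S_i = -4.89*(-1.87)^i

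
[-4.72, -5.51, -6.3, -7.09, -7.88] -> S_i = -4.72 + -0.79*i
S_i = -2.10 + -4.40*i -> [-2.1, -6.5, -10.9, -15.3, -19.7]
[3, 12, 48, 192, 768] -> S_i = 3*4^i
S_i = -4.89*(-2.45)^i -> [-4.89, 11.98, -29.35, 71.91, -176.19]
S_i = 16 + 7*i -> [16, 23, 30, 37, 44]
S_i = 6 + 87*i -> [6, 93, 180, 267, 354]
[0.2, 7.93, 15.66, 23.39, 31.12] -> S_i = 0.20 + 7.73*i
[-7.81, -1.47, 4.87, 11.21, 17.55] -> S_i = -7.81 + 6.34*i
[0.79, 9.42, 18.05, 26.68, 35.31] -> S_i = 0.79 + 8.63*i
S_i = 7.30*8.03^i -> [7.3, 58.62, 470.71, 3779.81, 30351.84]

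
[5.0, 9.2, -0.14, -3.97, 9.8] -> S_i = Random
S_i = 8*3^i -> [8, 24, 72, 216, 648]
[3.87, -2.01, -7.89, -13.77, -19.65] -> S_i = 3.87 + -5.88*i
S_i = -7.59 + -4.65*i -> [-7.59, -12.24, -16.89, -21.54, -26.19]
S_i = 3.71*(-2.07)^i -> [3.71, -7.68, 15.9, -32.91, 68.12]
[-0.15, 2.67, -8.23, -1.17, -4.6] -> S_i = Random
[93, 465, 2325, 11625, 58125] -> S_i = 93*5^i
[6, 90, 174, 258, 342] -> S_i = 6 + 84*i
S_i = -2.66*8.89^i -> [-2.66, -23.65, -210.23, -1868.9, -16614.55]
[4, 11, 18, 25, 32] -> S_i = 4 + 7*i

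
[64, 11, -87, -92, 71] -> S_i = Random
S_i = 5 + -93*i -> [5, -88, -181, -274, -367]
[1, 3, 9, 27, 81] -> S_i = 1*3^i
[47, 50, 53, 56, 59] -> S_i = 47 + 3*i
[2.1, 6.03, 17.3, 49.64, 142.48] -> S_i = 2.10*2.87^i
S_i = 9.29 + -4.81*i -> [9.29, 4.48, -0.33, -5.14, -9.95]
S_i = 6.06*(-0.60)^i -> [6.06, -3.64, 2.18, -1.31, 0.79]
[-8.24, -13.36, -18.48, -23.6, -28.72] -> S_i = -8.24 + -5.12*i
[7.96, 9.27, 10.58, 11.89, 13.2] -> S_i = 7.96 + 1.31*i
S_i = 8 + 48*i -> [8, 56, 104, 152, 200]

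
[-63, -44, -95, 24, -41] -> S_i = Random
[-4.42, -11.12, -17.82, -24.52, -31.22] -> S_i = -4.42 + -6.70*i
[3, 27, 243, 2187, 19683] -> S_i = 3*9^i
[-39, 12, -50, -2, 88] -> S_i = Random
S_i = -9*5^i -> [-9, -45, -225, -1125, -5625]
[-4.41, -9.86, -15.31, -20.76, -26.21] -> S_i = -4.41 + -5.45*i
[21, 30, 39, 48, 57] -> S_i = 21 + 9*i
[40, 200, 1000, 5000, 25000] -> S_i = 40*5^i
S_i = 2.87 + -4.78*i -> [2.87, -1.91, -6.69, -11.47, -16.25]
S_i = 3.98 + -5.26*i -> [3.98, -1.28, -6.54, -11.8, -17.06]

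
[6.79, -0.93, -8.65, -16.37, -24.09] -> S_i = 6.79 + -7.72*i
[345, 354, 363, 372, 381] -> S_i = 345 + 9*i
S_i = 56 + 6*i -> [56, 62, 68, 74, 80]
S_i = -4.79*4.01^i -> [-4.79, -19.21, -77.02, -308.86, -1238.55]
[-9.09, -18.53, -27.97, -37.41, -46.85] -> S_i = -9.09 + -9.44*i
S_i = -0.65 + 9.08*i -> [-0.65, 8.43, 17.51, 26.59, 35.67]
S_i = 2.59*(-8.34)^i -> [2.59, -21.6, 180.15, -1502.44, 12530.37]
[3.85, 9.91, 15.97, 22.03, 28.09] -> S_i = 3.85 + 6.06*i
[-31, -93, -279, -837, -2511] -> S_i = -31*3^i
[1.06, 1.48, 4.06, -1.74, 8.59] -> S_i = Random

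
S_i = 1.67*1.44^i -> [1.67, 2.4, 3.46, 4.99, 7.18]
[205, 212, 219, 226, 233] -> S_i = 205 + 7*i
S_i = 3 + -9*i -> [3, -6, -15, -24, -33]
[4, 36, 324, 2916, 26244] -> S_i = 4*9^i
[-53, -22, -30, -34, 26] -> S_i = Random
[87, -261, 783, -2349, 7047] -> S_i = 87*-3^i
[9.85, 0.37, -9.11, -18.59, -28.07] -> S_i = 9.85 + -9.48*i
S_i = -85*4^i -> [-85, -340, -1360, -5440, -21760]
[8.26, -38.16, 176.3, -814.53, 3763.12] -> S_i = 8.26*(-4.62)^i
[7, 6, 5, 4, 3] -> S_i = 7 + -1*i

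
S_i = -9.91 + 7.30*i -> [-9.91, -2.61, 4.69, 11.99, 19.29]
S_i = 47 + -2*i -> [47, 45, 43, 41, 39]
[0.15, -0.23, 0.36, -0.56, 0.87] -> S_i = 0.15*(-1.55)^i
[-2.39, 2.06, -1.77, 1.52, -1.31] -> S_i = -2.39*(-0.86)^i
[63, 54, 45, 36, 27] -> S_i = 63 + -9*i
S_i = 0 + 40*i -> [0, 40, 80, 120, 160]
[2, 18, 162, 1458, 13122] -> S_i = 2*9^i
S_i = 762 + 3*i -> [762, 765, 768, 771, 774]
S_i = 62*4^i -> [62, 248, 992, 3968, 15872]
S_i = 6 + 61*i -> [6, 67, 128, 189, 250]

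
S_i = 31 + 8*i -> [31, 39, 47, 55, 63]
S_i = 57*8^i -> [57, 456, 3648, 29184, 233472]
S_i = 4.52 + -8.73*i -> [4.52, -4.21, -12.94, -21.67, -30.4]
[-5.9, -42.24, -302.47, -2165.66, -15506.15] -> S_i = -5.90*7.16^i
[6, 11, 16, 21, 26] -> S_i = 6 + 5*i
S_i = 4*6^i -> [4, 24, 144, 864, 5184]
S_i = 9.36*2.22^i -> [9.36, 20.78, 46.13, 102.41, 227.35]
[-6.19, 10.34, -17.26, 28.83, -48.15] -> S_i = -6.19*(-1.67)^i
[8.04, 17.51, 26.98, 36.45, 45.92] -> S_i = 8.04 + 9.47*i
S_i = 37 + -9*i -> [37, 28, 19, 10, 1]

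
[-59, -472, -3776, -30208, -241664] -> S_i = -59*8^i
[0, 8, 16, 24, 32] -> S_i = 0 + 8*i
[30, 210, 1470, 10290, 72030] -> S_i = 30*7^i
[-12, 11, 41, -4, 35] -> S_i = Random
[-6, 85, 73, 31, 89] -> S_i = Random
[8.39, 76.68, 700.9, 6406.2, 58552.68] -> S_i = 8.39*9.14^i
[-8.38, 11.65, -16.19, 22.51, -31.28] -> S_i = -8.38*(-1.39)^i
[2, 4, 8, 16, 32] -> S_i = 2*2^i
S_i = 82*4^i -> [82, 328, 1312, 5248, 20992]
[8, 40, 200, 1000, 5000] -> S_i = 8*5^i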